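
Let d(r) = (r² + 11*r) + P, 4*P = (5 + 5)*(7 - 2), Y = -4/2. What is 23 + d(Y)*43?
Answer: -427/2 ≈ -213.50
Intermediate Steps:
Y = -2 (Y = -4*½ = -2)
P = 25/2 (P = ((5 + 5)*(7 - 2))/4 = (10*5)/4 = (¼)*50 = 25/2 ≈ 12.500)
d(r) = 25/2 + r² + 11*r (d(r) = (r² + 11*r) + 25/2 = 25/2 + r² + 11*r)
23 + d(Y)*43 = 23 + (25/2 + (-2)² + 11*(-2))*43 = 23 + (25/2 + 4 - 22)*43 = 23 - 11/2*43 = 23 - 473/2 = -427/2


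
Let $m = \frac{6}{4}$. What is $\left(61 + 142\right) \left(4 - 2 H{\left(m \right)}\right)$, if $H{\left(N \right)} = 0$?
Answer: $812$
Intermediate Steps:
$m = \frac{3}{2}$ ($m = 6 \cdot \frac{1}{4} = \frac{3}{2} \approx 1.5$)
$\left(61 + 142\right) \left(4 - 2 H{\left(m \right)}\right) = \left(61 + 142\right) \left(4 - 0\right) = 203 \left(4 + 0\right) = 203 \cdot 4 = 812$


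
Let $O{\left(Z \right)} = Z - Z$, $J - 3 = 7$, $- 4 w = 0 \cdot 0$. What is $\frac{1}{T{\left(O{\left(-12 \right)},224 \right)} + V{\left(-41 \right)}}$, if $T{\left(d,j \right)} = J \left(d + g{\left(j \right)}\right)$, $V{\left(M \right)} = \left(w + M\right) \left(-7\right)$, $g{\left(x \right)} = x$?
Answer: $\frac{1}{2527} \approx 0.00039573$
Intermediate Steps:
$w = 0$ ($w = - \frac{0 \cdot 0}{4} = \left(- \frac{1}{4}\right) 0 = 0$)
$J = 10$ ($J = 3 + 7 = 10$)
$O{\left(Z \right)} = 0$
$V{\left(M \right)} = - 7 M$ ($V{\left(M \right)} = \left(0 + M\right) \left(-7\right) = M \left(-7\right) = - 7 M$)
$T{\left(d,j \right)} = 10 d + 10 j$ ($T{\left(d,j \right)} = 10 \left(d + j\right) = 10 d + 10 j$)
$\frac{1}{T{\left(O{\left(-12 \right)},224 \right)} + V{\left(-41 \right)}} = \frac{1}{\left(10 \cdot 0 + 10 \cdot 224\right) - -287} = \frac{1}{\left(0 + 2240\right) + 287} = \frac{1}{2240 + 287} = \frac{1}{2527}$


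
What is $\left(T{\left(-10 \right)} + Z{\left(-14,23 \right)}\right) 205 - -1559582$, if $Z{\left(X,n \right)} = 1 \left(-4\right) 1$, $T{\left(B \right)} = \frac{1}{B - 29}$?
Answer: $\frac{60791513}{39} \approx 1.5588 \cdot 10^{6}$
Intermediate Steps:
$T{\left(B \right)} = \frac{1}{-29 + B}$
$Z{\left(X,n \right)} = -4$ ($Z{\left(X,n \right)} = \left(-4\right) 1 = -4$)
$\left(T{\left(-10 \right)} + Z{\left(-14,23 \right)}\right) 205 - -1559582 = \left(\frac{1}{-29 - 10} - 4\right) 205 - -1559582 = \left(\frac{1}{-39} - 4\right) 205 + 1559582 = \left(- \frac{1}{39} - 4\right) 205 + 1559582 = \left(- \frac{157}{39}\right) 205 + 1559582 = - \frac{32185}{39} + 1559582 = \frac{60791513}{39}$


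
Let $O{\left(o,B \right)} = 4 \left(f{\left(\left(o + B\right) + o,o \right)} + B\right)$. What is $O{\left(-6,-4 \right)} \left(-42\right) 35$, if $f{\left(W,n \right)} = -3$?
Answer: $41160$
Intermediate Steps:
$O{\left(o,B \right)} = -12 + 4 B$ ($O{\left(o,B \right)} = 4 \left(-3 + B\right) = -12 + 4 B$)
$O{\left(-6,-4 \right)} \left(-42\right) 35 = \left(-12 + 4 \left(-4\right)\right) \left(-42\right) 35 = \left(-12 - 16\right) \left(-42\right) 35 = \left(-28\right) \left(-42\right) 35 = 1176 \cdot 35 = 41160$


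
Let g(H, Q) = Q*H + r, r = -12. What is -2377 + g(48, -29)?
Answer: -3781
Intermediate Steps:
g(H, Q) = -12 + H*Q (g(H, Q) = Q*H - 12 = H*Q - 12 = -12 + H*Q)
-2377 + g(48, -29) = -2377 + (-12 + 48*(-29)) = -2377 + (-12 - 1392) = -2377 - 1404 = -3781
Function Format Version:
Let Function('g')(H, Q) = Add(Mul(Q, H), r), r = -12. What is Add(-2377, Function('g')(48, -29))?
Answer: -3781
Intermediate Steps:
Function('g')(H, Q) = Add(-12, Mul(H, Q)) (Function('g')(H, Q) = Add(Mul(Q, H), -12) = Add(Mul(H, Q), -12) = Add(-12, Mul(H, Q)))
Add(-2377, Function('g')(48, -29)) = Add(-2377, Add(-12, Mul(48, -29))) = Add(-2377, Add(-12, -1392)) = Add(-2377, -1404) = -3781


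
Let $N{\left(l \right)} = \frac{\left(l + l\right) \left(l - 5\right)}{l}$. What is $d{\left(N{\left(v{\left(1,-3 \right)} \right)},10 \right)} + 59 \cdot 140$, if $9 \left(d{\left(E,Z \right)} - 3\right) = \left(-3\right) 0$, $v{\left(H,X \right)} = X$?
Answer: $8263$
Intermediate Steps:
$N{\left(l \right)} = -10 + 2 l$ ($N{\left(l \right)} = \frac{2 l \left(-5 + l\right)}{l} = -10 + 2 l$)
$d{\left(E,Z \right)} = 3$ ($d{\left(E,Z \right)} = 3 + \frac{\left(-3\right) 0}{9} = 3 + \frac{1}{9} \cdot 0 = 3 + 0 = 3$)
$d{\left(N{\left(v{\left(1,-3 \right)} \right)},10 \right)} + 59 \cdot 140 = 3 + 59 \cdot 140 = 3 + 8260 = 8263$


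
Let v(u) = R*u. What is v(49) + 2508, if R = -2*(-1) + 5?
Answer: 2851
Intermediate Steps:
R = 7 (R = 2 + 5 = 7)
v(u) = 7*u
v(49) + 2508 = 7*49 + 2508 = 343 + 2508 = 2851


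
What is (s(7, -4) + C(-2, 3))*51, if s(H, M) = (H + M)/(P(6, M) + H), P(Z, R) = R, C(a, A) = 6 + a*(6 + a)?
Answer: -51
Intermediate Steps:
s(H, M) = 1 (s(H, M) = (H + M)/(M + H) = (H + M)/(H + M) = 1)
(s(7, -4) + C(-2, 3))*51 = (1 + (6 + (-2)² + 6*(-2)))*51 = (1 + (6 + 4 - 12))*51 = (1 - 2)*51 = -1*51 = -51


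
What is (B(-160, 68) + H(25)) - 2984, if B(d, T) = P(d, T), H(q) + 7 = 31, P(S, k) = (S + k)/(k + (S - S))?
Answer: -50343/17 ≈ -2961.4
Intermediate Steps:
P(S, k) = (S + k)/k (P(S, k) = (S + k)/(k + 0) = (S + k)/k)
H(q) = 24 (H(q) = -7 + 31 = 24)
B(d, T) = (T + d)/T (B(d, T) = (d + T)/T = (T + d)/T)
(B(-160, 68) + H(25)) - 2984 = ((68 - 160)/68 + 24) - 2984 = ((1/68)*(-92) + 24) - 2984 = (-23/17 + 24) - 2984 = 385/17 - 2984 = -50343/17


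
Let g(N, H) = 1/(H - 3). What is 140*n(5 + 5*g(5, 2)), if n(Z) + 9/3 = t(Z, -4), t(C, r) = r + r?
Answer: -1540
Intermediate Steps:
t(C, r) = 2*r
g(N, H) = 1/(-3 + H)
n(Z) = -11 (n(Z) = -3 + 2*(-4) = -3 - 8 = -11)
140*n(5 + 5*g(5, 2)) = 140*(-11) = -1540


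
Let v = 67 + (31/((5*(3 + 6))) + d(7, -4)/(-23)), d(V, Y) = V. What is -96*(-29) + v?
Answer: 2951183/1035 ≈ 2851.4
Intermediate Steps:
v = 69743/1035 (v = 67 + (31/((5*(3 + 6))) + 7/(-23)) = 67 + (31/((5*9)) + 7*(-1/23)) = 67 + (31/45 - 7/23) = 67 + 398/1035 = 69743/1035 ≈ 67.385)
-96*(-29) + v = -96*(-29) + 69743/1035 = 2784 + 69743/1035 = 2951183/1035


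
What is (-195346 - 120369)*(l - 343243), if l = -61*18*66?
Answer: 131246198365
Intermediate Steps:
l = -72468 (l = -1098*66 = -72468)
(-195346 - 120369)*(l - 343243) = (-195346 - 120369)*(-72468 - 343243) = -315715*(-415711) = 131246198365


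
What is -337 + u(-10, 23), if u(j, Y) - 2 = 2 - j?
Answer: -323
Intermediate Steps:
u(j, Y) = 4 - j (u(j, Y) = 2 + (2 - j) = 4 - j)
-337 + u(-10, 23) = -337 + (4 - 1*(-10)) = -337 + (4 + 10) = -337 + 14 = -323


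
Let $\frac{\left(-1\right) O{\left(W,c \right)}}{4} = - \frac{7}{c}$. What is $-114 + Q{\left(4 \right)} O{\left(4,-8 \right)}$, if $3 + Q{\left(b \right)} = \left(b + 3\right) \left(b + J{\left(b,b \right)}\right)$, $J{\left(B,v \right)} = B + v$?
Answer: $- \frac{795}{2} \approx -397.5$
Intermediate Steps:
$O{\left(W,c \right)} = \frac{28}{c}$ ($O{\left(W,c \right)} = - 4 \left(- \frac{7}{c}\right) = \frac{28}{c}$)
$Q{\left(b \right)} = -3 + 3 b \left(3 + b\right)$ ($Q{\left(b \right)} = -3 + \left(b + 3\right) \left(b + \left(b + b\right)\right) = -3 + \left(3 + b\right) \left(b + 2 b\right) = -3 + \left(3 + b\right) 3 b = -3 + 3 b \left(3 + b\right)$)
$-114 + Q{\left(4 \right)} O{\left(4,-8 \right)} = -114 + \left(-3 + 3 \cdot 4^{2} + 9 \cdot 4\right) \frac{28}{-8} = -114 + \left(-3 + 3 \cdot 16 + 36\right) 28 \left(- \frac{1}{8}\right) = -114 + \left(-3 + 48 + 36\right) \left(- \frac{7}{2}\right) = -114 + 81 \left(- \frac{7}{2}\right) = -114 - \frac{567}{2} = - \frac{795}{2}$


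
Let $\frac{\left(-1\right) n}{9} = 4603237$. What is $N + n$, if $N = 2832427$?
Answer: $-38596706$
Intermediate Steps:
$n = -41429133$ ($n = \left(-9\right) 4603237 = -41429133$)
$N + n = 2832427 - 41429133 = -38596706$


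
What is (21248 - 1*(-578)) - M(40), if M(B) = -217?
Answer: 22043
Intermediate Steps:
(21248 - 1*(-578)) - M(40) = (21248 - 1*(-578)) - 1*(-217) = (21248 + 578) + 217 = 21826 + 217 = 22043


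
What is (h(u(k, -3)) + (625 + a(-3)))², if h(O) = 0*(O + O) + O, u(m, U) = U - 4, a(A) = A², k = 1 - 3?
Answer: 393129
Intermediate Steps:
k = -2
u(m, U) = -4 + U
h(O) = O (h(O) = 0*(2*O) + O = 0 + O = O)
(h(u(k, -3)) + (625 + a(-3)))² = ((-4 - 3) + (625 + (-3)²))² = (-7 + (625 + 9))² = (-7 + 634)² = 627² = 393129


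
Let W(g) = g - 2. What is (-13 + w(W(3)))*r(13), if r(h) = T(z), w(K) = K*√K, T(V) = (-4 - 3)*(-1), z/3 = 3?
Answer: -84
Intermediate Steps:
z = 9 (z = 3*3 = 9)
W(g) = -2 + g
T(V) = 7 (T(V) = -7*(-1) = 7)
w(K) = K^(3/2)
r(h) = 7
(-13 + w(W(3)))*r(13) = (-13 + (-2 + 3)^(3/2))*7 = (-13 + 1^(3/2))*7 = (-13 + 1)*7 = -12*7 = -84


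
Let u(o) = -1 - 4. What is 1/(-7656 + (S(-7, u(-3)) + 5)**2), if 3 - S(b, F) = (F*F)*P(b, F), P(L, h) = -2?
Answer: -1/4292 ≈ -0.00023299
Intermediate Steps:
u(o) = -5
S(b, F) = 3 + 2*F**2 (S(b, F) = 3 - F*F*(-2) = 3 - F**2*(-2) = 3 - (-2)*F**2 = 3 + 2*F**2)
1/(-7656 + (S(-7, u(-3)) + 5)**2) = 1/(-7656 + ((3 + 2*(-5)**2) + 5)**2) = 1/(-7656 + ((3 + 2*25) + 5)**2) = 1/(-7656 + ((3 + 50) + 5)**2) = 1/(-7656 + (53 + 5)**2) = 1/(-7656 + 58**2) = 1/(-7656 + 3364) = 1/(-4292) = -1/4292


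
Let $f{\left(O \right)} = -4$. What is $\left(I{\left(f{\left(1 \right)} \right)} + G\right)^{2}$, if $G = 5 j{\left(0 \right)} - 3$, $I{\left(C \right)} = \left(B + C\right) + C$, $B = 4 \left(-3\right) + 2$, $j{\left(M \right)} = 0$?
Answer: $441$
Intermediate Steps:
$B = -10$ ($B = -12 + 2 = -10$)
$I{\left(C \right)} = -10 + 2 C$ ($I{\left(C \right)} = \left(-10 + C\right) + C = -10 + 2 C$)
$G = -3$ ($G = 5 \cdot 0 - 3 = 0 - 3 = -3$)
$\left(I{\left(f{\left(1 \right)} \right)} + G\right)^{2} = \left(\left(-10 + 2 \left(-4\right)\right) - 3\right)^{2} = \left(\left(-10 - 8\right) - 3\right)^{2} = \left(-18 - 3\right)^{2} = \left(-21\right)^{2} = 441$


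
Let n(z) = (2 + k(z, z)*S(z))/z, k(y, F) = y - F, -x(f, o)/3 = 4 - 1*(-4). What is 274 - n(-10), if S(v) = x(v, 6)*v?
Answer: 1371/5 ≈ 274.20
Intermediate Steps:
x(f, o) = -24 (x(f, o) = -3*(4 - 1*(-4)) = -3*(4 + 4) = -3*8 = -24)
S(v) = -24*v
n(z) = 2/z (n(z) = (2 + (z - z)*(-24*z))/z = (2 + 0*(-24*z))/z = (2 + 0)/z = 2/z)
274 - n(-10) = 274 - 2/(-10) = 274 - 2*(-1)/10 = 274 - 1*(-⅕) = 274 + ⅕ = 1371/5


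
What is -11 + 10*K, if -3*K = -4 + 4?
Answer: -11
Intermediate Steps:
K = 0 (K = -(-4 + 4)/3 = -1/3*0 = 0)
-11 + 10*K = -11 + 10*0 = -11 + 0 = -11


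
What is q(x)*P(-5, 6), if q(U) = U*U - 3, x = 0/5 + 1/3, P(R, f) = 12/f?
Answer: -52/9 ≈ -5.7778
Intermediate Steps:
x = ⅓ (x = 0*(⅕) + 1*(⅓) = 0 + ⅓ = ⅓ ≈ 0.33333)
q(U) = -3 + U² (q(U) = U² - 3 = -3 + U²)
q(x)*P(-5, 6) = (-3 + (⅓)²)*(12/6) = (-3 + ⅑)*(12*(⅙)) = -26/9*2 = -52/9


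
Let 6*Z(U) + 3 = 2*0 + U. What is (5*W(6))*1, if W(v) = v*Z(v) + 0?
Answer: 15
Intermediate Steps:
Z(U) = -½ + U/6 (Z(U) = -½ + (2*0 + U)/6 = -½ + (0 + U)/6 = -½ + U/6)
W(v) = v*(-½ + v/6) (W(v) = v*(-½ + v/6) + 0 = v*(-½ + v/6))
(5*W(6))*1 = (5*((⅙)*6*(-3 + 6)))*1 = (5*((⅙)*6*3))*1 = (5*3)*1 = 15*1 = 15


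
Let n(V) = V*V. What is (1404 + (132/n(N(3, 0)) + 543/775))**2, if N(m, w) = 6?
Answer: 10722048998116/5405625 ≈ 1.9835e+6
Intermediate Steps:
n(V) = V**2
(1404 + (132/n(N(3, 0)) + 543/775))**2 = (1404 + (132/(6**2) + 543/775))**2 = (1404 + (132/36 + 543*(1/775)))**2 = (1404 + (132*(1/36) + 543/775))**2 = (1404 + (11/3 + 543/775))**2 = (1404 + 10154/2325)**2 = (3274454/2325)**2 = 10722048998116/5405625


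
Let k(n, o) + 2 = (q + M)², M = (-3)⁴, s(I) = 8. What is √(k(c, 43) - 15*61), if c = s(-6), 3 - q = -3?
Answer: 2*√1663 ≈ 81.560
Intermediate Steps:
q = 6 (q = 3 - 1*(-3) = 3 + 3 = 6)
c = 8
M = 81
k(n, o) = 7567 (k(n, o) = -2 + (6 + 81)² = -2 + 87² = -2 + 7569 = 7567)
√(k(c, 43) - 15*61) = √(7567 - 15*61) = √(7567 - 915) = √6652 = 2*√1663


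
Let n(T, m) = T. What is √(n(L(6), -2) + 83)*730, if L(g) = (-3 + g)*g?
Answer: 730*√101 ≈ 7336.4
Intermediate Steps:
L(g) = g*(-3 + g)
√(n(L(6), -2) + 83)*730 = √(6*(-3 + 6) + 83)*730 = √(6*3 + 83)*730 = √(18 + 83)*730 = √101*730 = 730*√101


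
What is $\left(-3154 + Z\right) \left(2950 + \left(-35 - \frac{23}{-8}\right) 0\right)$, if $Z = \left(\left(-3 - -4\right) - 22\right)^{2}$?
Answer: $-8003350$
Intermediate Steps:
$Z = 441$ ($Z = \left(\left(-3 + 4\right) - 22\right)^{2} = \left(1 - 22\right)^{2} = \left(-21\right)^{2} = 441$)
$\left(-3154 + Z\right) \left(2950 + \left(-35 - \frac{23}{-8}\right) 0\right) = \left(-3154 + 441\right) \left(2950 + \left(-35 - \frac{23}{-8}\right) 0\right) = - 2713 \left(2950 + \left(-35 - - \frac{23}{8}\right) 0\right) = - 2713 \left(2950 + \left(-35 + \frac{23}{8}\right) 0\right) = - 2713 \left(2950 - 0\right) = - 2713 \left(2950 + 0\right) = \left(-2713\right) 2950 = -8003350$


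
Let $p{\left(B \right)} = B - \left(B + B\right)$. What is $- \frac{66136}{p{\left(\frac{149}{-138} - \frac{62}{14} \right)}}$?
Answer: $- \frac{63887376}{5321} \approx -12007.0$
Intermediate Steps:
$p{\left(B \right)} = - B$ ($p{\left(B \right)} = B - 2 B = - B$)
$- \frac{66136}{p{\left(\frac{149}{-138} - \frac{62}{14} \right)}} = - \frac{66136}{\left(-1\right) \left(\frac{149}{-138} - \frac{62}{14}\right)} = - \frac{66136}{\left(-1\right) \left(149 \left(- \frac{1}{138}\right) - \frac{31}{7}\right)} = - \frac{66136}{\left(-1\right) \left(- \frac{149}{138} - \frac{31}{7}\right)} = - \frac{66136}{\left(-1\right) \left(- \frac{5321}{966}\right)} = - \frac{66136}{\frac{5321}{966}} = \left(-66136\right) \frac{966}{5321} = - \frac{63887376}{5321}$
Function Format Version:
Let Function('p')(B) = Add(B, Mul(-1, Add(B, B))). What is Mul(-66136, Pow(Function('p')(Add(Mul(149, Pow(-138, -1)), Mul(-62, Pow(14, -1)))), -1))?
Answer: Rational(-63887376, 5321) ≈ -12007.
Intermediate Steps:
Function('p')(B) = Mul(-1, B) (Function('p')(B) = Add(B, Mul(-1, Mul(2, B))) = Add(B, Mul(-2, B)) = Mul(-1, B))
Mul(-66136, Pow(Function('p')(Add(Mul(149, Pow(-138, -1)), Mul(-62, Pow(14, -1)))), -1)) = Mul(-66136, Pow(Mul(-1, Add(Mul(149, Pow(-138, -1)), Mul(-62, Pow(14, -1)))), -1)) = Mul(-66136, Pow(Mul(-1, Add(Mul(149, Rational(-1, 138)), Mul(-62, Rational(1, 14)))), -1)) = Mul(-66136, Pow(Mul(-1, Add(Rational(-149, 138), Rational(-31, 7))), -1)) = Mul(-66136, Pow(Mul(-1, Rational(-5321, 966)), -1)) = Mul(-66136, Pow(Rational(5321, 966), -1)) = Mul(-66136, Rational(966, 5321)) = Rational(-63887376, 5321)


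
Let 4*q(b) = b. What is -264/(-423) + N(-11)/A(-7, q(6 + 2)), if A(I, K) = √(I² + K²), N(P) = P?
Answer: 88/141 - 11*√53/53 ≈ -0.88685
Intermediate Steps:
q(b) = b/4
-264/(-423) + N(-11)/A(-7, q(6 + 2)) = -264/(-423) - 11/√((-7)² + ((6 + 2)/4)²) = -264*(-1/423) - 11/√(49 + ((¼)*8)²) = 88/141 - 11/√(49 + 2²) = 88/141 - 11/√(49 + 4) = 88/141 - 11*√53/53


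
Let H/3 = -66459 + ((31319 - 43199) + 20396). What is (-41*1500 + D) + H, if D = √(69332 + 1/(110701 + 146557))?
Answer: -235329 + √4588508138456506/257258 ≈ -2.3507e+5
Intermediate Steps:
H = -173829 (H = 3*(-66459 + ((31319 - 43199) + 20396)) = 3*(-66459 + (-11880 + 20396)) = 3*(-66459 + 8516) = 3*(-57943) = -173829)
D = √4588508138456506/257258 (D = √(69332 + 1/257258) = √(17836211657/257258) = √4588508138456506/257258 ≈ 263.31)
(-41*1500 + D) + H = (-41*1500 + √4588508138456506/257258) - 173829 = (-61500 + √4588508138456506/257258) - 173829 = -235329 + √4588508138456506/257258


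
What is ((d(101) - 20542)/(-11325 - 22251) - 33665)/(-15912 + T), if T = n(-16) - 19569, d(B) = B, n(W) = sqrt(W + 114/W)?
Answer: 1909748941339/2012803470161 + 161473657*I*sqrt(370)/24153641641932 ≈ 0.9488 + 0.00012859*I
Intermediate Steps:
T = -19569 + I*sqrt(370)/4 (T = sqrt(-16 + 114/(-16)) - 19569 = sqrt(-16 + 114*(-1/16)) - 19569 = sqrt(-16 - 57/8) - 19569 = sqrt(-185/8) - 19569 = I*sqrt(370)/4 - 19569 = -19569 + I*sqrt(370)/4 ≈ -19569.0 + 4.8088*I)
((d(101) - 20542)/(-11325 - 22251) - 33665)/(-15912 + T) = ((101 - 20542)/(-11325 - 22251) - 33665)/(-15912 + (-19569 + I*sqrt(370)/4)) = (-20441/(-33576) - 33665)/(-35481 + I*sqrt(370)/4) = (-20441*(-1/33576) - 33665)/(-35481 + I*sqrt(370)/4) = (20441/33576 - 33665)/(-35481 + I*sqrt(370)/4) = -1130315599/(33576*(-35481 + I*sqrt(370)/4))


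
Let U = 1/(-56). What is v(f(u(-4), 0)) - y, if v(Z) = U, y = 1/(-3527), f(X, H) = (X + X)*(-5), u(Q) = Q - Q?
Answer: -3471/197512 ≈ -0.017574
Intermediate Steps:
u(Q) = 0
f(X, H) = -10*X (f(X, H) = (2*X)*(-5) = -10*X)
y = -1/3527 ≈ -0.00028353
U = -1/56 ≈ -0.017857
v(Z) = -1/56
v(f(u(-4), 0)) - y = -1/56 - 1*(-1/3527) = -1/56 + 1/3527 = -3471/197512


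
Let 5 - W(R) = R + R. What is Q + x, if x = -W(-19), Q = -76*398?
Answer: -30291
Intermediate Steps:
W(R) = 5 - 2*R (W(R) = 5 - (R + R) = 5 - 2*R)
Q = -30248
x = -43 (x = -(5 - 2*(-19)) = -(5 + 38) = -1*43 = -43)
Q + x = -30248 - 43 = -30291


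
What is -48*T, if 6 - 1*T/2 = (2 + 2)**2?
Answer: 960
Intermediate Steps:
T = -20 (T = 12 - 2*(2 + 2)**2 = 12 - 2*4**2 = 12 - 2*16 = 12 - 32 = -20)
-48*T = -48*(-20) = 960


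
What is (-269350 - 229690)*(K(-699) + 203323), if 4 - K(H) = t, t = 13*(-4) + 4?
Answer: -101492260000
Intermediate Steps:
t = -48 (t = -52 + 4 = -48)
K(H) = 52 (K(H) = 4 - 1*(-48) = 4 + 48 = 52)
(-269350 - 229690)*(K(-699) + 203323) = (-269350 - 229690)*(52 + 203323) = -499040*203375 = -101492260000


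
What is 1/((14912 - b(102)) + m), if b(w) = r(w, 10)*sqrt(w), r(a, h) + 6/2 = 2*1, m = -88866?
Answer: -36977/2734597007 - sqrt(102)/5469194014 ≈ -1.3524e-5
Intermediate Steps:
r(a, h) = -1 (r(a, h) = -3 + 2*1 = -3 + 2 = -1)
b(w) = -sqrt(w)
1/((14912 - b(102)) + m) = 1/((14912 - (-1)*sqrt(102)) - 88866) = 1/((14912 + sqrt(102)) - 88866) = 1/(-73954 + sqrt(102))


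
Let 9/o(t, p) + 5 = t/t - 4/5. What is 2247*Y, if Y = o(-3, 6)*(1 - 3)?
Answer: 33705/4 ≈ 8426.3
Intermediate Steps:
o(t, p) = -15/8 (o(t, p) = 9/(-5 + (t/t - 4/5)) = 9/(-5 + (1 - 4*⅕)) = 9/(-5 + (1 - ⅘)) = 9/(-5 + ⅕) = 9/(-24/5) = 9*(-5/24) = -15/8)
Y = 15/4 (Y = -15*(1 - 3)/8 = -15/8*(-2) = 15/4 ≈ 3.7500)
2247*Y = 2247*(15/4) = 33705/4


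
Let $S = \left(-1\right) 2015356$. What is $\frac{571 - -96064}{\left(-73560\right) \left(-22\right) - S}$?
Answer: $\frac{96635}{3633676} \approx 0.026594$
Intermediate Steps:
$S = -2015356$
$\frac{571 - -96064}{\left(-73560\right) \left(-22\right) - S} = \frac{571 - -96064}{\left(-73560\right) \left(-22\right) - -2015356} = \frac{571 + 96064}{1618320 + 2015356} = \frac{96635}{3633676}$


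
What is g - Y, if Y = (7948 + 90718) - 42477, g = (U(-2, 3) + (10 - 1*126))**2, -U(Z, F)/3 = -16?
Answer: -51565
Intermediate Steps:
U(Z, F) = 48 (U(Z, F) = -3*(-16) = 48)
g = 4624 (g = (48 + (10 - 1*126))**2 = (48 + (10 - 126))**2 = (48 - 116)**2 = (-68)**2 = 4624)
Y = 56189 (Y = 98666 - 42477 = 56189)
g - Y = 4624 - 1*56189 = 4624 - 56189 = -51565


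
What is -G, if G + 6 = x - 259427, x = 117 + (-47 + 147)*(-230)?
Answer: 282316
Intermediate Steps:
x = -22883 (x = 117 + 100*(-230) = 117 - 23000 = -22883)
G = -282316 (G = -6 + (-22883 - 259427) = -6 - 282310 = -282316)
-G = -1*(-282316) = 282316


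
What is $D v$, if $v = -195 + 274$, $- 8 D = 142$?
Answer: $- \frac{5609}{4} \approx -1402.3$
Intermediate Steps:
$D = - \frac{71}{4}$ ($D = \left(- \frac{1}{8}\right) 142 = - \frac{71}{4} \approx -17.75$)
$v = 79$
$D v = \left(- \frac{71}{4}\right) 79 = - \frac{5609}{4}$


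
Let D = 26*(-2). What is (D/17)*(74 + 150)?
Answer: -11648/17 ≈ -685.18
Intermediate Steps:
D = -52
(D/17)*(74 + 150) = (-52/17)*(74 + 150) = -52*1/17*224 = -52/17*224 = -11648/17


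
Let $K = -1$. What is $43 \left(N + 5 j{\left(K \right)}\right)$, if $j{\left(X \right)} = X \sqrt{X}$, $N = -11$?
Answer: $-473 - 215 i \approx -473.0 - 215.0 i$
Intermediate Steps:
$j{\left(X \right)} = X^{\frac{3}{2}}$
$43 \left(N + 5 j{\left(K \right)}\right) = 43 \left(-11 + 5 \left(-1\right)^{\frac{3}{2}}\right) = 43 \left(-11 + 5 \left(- i\right)\right) = 43 \left(-11 - 5 i\right) = -473 - 215 i$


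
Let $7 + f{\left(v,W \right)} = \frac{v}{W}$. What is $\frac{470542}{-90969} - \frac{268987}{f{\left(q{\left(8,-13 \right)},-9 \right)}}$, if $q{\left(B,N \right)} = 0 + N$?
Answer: $\frac{220201778527}{4548450} \approx 48413.0$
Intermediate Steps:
$q{\left(B,N \right)} = N$
$f{\left(v,W \right)} = -7 + \frac{v}{W}$
$\frac{470542}{-90969} - \frac{268987}{f{\left(q{\left(8,-13 \right)},-9 \right)}} = \frac{470542}{-90969} - \frac{268987}{-7 - \frac{13}{-9}} = 470542 \left(- \frac{1}{90969}\right) - \frac{268987}{-7 - - \frac{13}{9}} = - \frac{470542}{90969} - \frac{268987}{-7 + \frac{13}{9}} = - \frac{470542}{90969} - \frac{268987}{- \frac{50}{9}} = - \frac{470542}{90969} - - \frac{2420883}{50} = - \frac{470542}{90969} + \frac{2420883}{50} = \frac{220201778527}{4548450}$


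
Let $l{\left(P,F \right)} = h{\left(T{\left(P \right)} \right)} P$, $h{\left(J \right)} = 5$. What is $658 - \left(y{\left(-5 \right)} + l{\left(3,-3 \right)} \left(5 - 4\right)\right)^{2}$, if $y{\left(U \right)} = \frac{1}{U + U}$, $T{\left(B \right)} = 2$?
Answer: $\frac{43599}{100} \approx 435.99$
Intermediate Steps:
$l{\left(P,F \right)} = 5 P$
$y{\left(U \right)} = \frac{1}{2 U}$
$658 - \left(y{\left(-5 \right)} + l{\left(3,-3 \right)} \left(5 - 4\right)\right)^{2} = 658 - \left(\frac{1}{2 \left(-5\right)} + 5 \cdot 3 \left(5 - 4\right)\right)^{2} = 658 - \left(\frac{1}{2} \left(- \frac{1}{5}\right) + 15 \cdot 1\right)^{2} = 658 - \left(- \frac{1}{10} + 15\right)^{2} = 658 - \left(\frac{149}{10}\right)^{2} = 658 - \frac{22201}{100} = \frac{43599}{100}$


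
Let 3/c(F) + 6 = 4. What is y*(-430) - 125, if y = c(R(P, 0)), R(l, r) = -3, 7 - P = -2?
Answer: 520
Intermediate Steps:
P = 9 (P = 7 - 1*(-2) = 7 + 2 = 9)
c(F) = -3/2 (c(F) = 3/(-6 + 4) = 3/(-2) = 3*(-½) = -3/2)
y = -3/2 ≈ -1.5000
y*(-430) - 125 = -3/2*(-430) - 125 = 645 - 125 = 520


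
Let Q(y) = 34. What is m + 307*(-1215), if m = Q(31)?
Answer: -372971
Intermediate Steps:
m = 34
m + 307*(-1215) = 34 + 307*(-1215) = 34 - 373005 = -372971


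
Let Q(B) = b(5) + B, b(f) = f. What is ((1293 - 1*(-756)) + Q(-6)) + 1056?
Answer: 3104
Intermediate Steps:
Q(B) = 5 + B
((1293 - 1*(-756)) + Q(-6)) + 1056 = ((1293 - 1*(-756)) + (5 - 6)) + 1056 = ((1293 + 756) - 1) + 1056 = (2049 - 1) + 1056 = 2048 + 1056 = 3104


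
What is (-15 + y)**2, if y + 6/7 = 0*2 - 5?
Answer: 21316/49 ≈ 435.02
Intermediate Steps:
y = -41/7 (y = -6/7 + (0*2 - 5) = -6/7 + (0 - 5) = -6/7 - 5 = -41/7 ≈ -5.8571)
(-15 + y)**2 = (-15 - 41/7)**2 = (-146/7)**2 = 21316/49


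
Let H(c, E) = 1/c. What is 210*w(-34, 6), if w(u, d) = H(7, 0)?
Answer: 30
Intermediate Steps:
w(u, d) = 1/7
210*w(-34, 6) = 210*(1/7) = 30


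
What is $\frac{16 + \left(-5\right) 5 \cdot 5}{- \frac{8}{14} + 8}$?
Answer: $- \frac{763}{52} \approx -14.673$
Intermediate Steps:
$\frac{16 + \left(-5\right) 5 \cdot 5}{- \frac{8}{14} + 8} = \frac{16 - 125}{\left(-8\right) \frac{1}{14} + 8} = \frac{16 - 125}{- \frac{4}{7} + 8} = \frac{1}{\frac{52}{7}} \left(-109\right) = \frac{7}{52} \left(-109\right) = - \frac{763}{52}$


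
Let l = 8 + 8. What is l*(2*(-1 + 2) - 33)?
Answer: -496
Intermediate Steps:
l = 16
l*(2*(-1 + 2) - 33) = 16*(2*(-1 + 2) - 33) = 16*(2*1 - 33) = 16*(2 - 33) = 16*(-31) = -496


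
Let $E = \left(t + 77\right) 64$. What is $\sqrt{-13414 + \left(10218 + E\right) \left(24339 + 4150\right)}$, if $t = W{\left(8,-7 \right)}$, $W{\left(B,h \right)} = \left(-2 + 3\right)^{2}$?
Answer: $2 \sqrt{108326069} \approx 20816.0$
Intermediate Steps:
$W{\left(B,h \right)} = 1$ ($W{\left(B,h \right)} = 1^{2} = 1$)
$t = 1$
$E = 4992$ ($E = \left(1 + 77\right) 64 = 78 \cdot 64 = 4992$)
$\sqrt{-13414 + \left(10218 + E\right) \left(24339 + 4150\right)} = \sqrt{-13414 + \left(10218 + 4992\right) \left(24339 + 4150\right)} = \sqrt{-13414 + 15210 \cdot 28489} = \sqrt{-13414 + 433317690} = \sqrt{433304276} = 2 \sqrt{108326069}$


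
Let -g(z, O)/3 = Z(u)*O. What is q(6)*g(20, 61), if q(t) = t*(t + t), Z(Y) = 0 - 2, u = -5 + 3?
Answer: 26352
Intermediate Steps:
u = -2
Z(Y) = -2
q(t) = 2*t² (q(t) = t*(2*t) = 2*t²)
g(z, O) = 6*O (g(z, O) = -(-6)*O = 6*O)
q(6)*g(20, 61) = (2*6²)*(6*61) = (2*36)*366 = 72*366 = 26352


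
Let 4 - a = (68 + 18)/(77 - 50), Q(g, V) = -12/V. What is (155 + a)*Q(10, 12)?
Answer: -4207/27 ≈ -155.81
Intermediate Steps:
a = 22/27 (a = 4 - (68 + 18)/(77 - 50) = 4 - 86/27 = 22/27 ≈ 0.81481)
(155 + a)*Q(10, 12) = (155 + 22/27)*(-12/12) = 4207*(-12*1/12)/27 = (4207/27)*(-1) = -4207/27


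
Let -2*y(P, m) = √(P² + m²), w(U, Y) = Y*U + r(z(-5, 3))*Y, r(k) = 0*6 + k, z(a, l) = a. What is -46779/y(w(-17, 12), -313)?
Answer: 93558*√167665/167665 ≈ 228.49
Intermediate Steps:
r(k) = k (r(k) = 0 + k = k)
w(U, Y) = -5*Y + U*Y (w(U, Y) = Y*U - 5*Y = U*Y - 5*Y = -5*Y + U*Y)
y(P, m) = -√(P² + m²)/2
-46779/y(w(-17, 12), -313) = -46779*(-2/√((12*(-5 - 17))² + (-313)²)) = -46779*(-2/√((12*(-22))² + 97969)) = -46779*(-2/√((-264)² + 97969)) = -46779*(-2/√(69696 + 97969)) = -46779*(-2*√167665/167665) = -(-93558)*√167665/167665 = 93558*√167665/167665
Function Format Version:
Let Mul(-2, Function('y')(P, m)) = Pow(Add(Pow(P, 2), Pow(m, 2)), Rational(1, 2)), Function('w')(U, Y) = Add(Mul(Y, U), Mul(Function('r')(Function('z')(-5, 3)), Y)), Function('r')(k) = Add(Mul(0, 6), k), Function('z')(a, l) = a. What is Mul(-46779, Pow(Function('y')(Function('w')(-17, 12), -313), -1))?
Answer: Mul(Rational(93558, 167665), Pow(167665, Rational(1, 2))) ≈ 228.49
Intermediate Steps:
Function('r')(k) = k (Function('r')(k) = Add(0, k) = k)
Function('w')(U, Y) = Add(Mul(-5, Y), Mul(U, Y)) (Function('w')(U, Y) = Add(Mul(Y, U), Mul(-5, Y)) = Add(Mul(U, Y), Mul(-5, Y)) = Add(Mul(-5, Y), Mul(U, Y)))
Function('y')(P, m) = Mul(Rational(-1, 2), Pow(Add(Pow(P, 2), Pow(m, 2)), Rational(1, 2)))
Mul(-46779, Pow(Function('y')(Function('w')(-17, 12), -313), -1)) = Mul(-46779, Pow(Mul(Rational(-1, 2), Pow(Add(Pow(Mul(12, Add(-5, -17)), 2), Pow(-313, 2)), Rational(1, 2))), -1)) = Mul(-46779, Pow(Mul(Rational(-1, 2), Pow(Add(Pow(Mul(12, -22), 2), 97969), Rational(1, 2))), -1)) = Mul(-46779, Pow(Mul(Rational(-1, 2), Pow(Add(Pow(-264, 2), 97969), Rational(1, 2))), -1)) = Mul(-46779, Pow(Mul(Rational(-1, 2), Pow(Add(69696, 97969), Rational(1, 2))), -1)) = Mul(-46779, Pow(Mul(Rational(-1, 2), Pow(167665, Rational(1, 2))), -1)) = Mul(-46779, Mul(Rational(-2, 167665), Pow(167665, Rational(1, 2)))) = Mul(Rational(93558, 167665), Pow(167665, Rational(1, 2)))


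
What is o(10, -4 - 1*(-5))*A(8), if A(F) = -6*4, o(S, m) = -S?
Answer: 240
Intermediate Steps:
A(F) = -24
o(10, -4 - 1*(-5))*A(8) = -1*10*(-24) = -10*(-24) = 240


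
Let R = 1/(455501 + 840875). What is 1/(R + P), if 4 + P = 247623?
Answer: 1296376/321007328745 ≈ 4.0385e-6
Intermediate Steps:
P = 247619 (P = -4 + 247623 = 247619)
R = 1/1296376 ≈ 7.7138e-7
1/(R + P) = 1/(1/1296376 + 247619) = 1/(321007328745/1296376) = 1296376/321007328745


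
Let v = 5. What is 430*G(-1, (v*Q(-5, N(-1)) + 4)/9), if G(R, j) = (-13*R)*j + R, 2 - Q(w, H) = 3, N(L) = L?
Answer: -9460/9 ≈ -1051.1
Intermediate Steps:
Q(w, H) = -1 (Q(w, H) = 2 - 1*3 = 2 - 3 = -1)
G(R, j) = R - 13*R*j (G(R, j) = -13*R*j + R = R - 13*R*j)
430*G(-1, (v*Q(-5, N(-1)) + 4)/9) = 430*(-(1 - 13*(5*(-1) + 4)/9)) = 430*(-(1 - 13*(-5 + 4)/9)) = 430*(-(1 - (-13)/9)) = 430*(-(1 - 13*(-⅑))) = 430*(-(1 + 13/9)) = 430*(-1*22/9) = 430*(-22/9) = -9460/9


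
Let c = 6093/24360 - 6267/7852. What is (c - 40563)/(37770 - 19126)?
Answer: -646565107437/297177156640 ≈ -2.1757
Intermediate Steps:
c = -8735157/15939560 (c = 6093*(1/24360) - 6267*1/7852 = 2031/8120 - 6267/7852 = -8735157/15939560 ≈ -0.54802)
(c - 40563)/(37770 - 19126) = (-8735157/15939560 - 40563)/(37770 - 19126) = -646565107437/15939560/18644 = -646565107437/15939560*1/18644 = -646565107437/297177156640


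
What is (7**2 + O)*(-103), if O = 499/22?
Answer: -162431/22 ≈ -7383.2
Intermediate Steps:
O = 499/22 (O = 499*(1/22) = 499/22 ≈ 22.682)
(7**2 + O)*(-103) = (7**2 + 499/22)*(-103) = (49 + 499/22)*(-103) = (1577/22)*(-103) = -162431/22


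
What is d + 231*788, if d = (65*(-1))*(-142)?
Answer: 191258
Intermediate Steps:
d = 9230 (d = -65*(-142) = 9230)
d + 231*788 = 9230 + 231*788 = 9230 + 182028 = 191258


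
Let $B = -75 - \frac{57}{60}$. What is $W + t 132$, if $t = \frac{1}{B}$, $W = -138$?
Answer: $- \frac{212262}{1519} \approx -139.74$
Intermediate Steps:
$B = - \frac{1519}{20}$ ($B = -75 - 57 \cdot \frac{1}{60} = -75 - \frac{19}{20} = - \frac{1519}{20} \approx -75.95$)
$t = - \frac{20}{1519}$ ($t = \frac{1}{- \frac{1519}{20}} = - \frac{20}{1519} \approx -0.013167$)
$W + t 132 = -138 - \frac{2640}{1519} = - \frac{212262}{1519}$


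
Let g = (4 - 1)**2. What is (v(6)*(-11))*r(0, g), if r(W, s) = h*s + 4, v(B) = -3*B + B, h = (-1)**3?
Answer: -660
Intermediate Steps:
h = -1
g = 9 (g = 3**2 = 9)
v(B) = -2*B
r(W, s) = 4 - s (r(W, s) = -s + 4 = 4 - s)
(v(6)*(-11))*r(0, g) = (-2*6*(-11))*(4 - 1*9) = (-12*(-11))*(4 - 9) = 132*(-5) = -660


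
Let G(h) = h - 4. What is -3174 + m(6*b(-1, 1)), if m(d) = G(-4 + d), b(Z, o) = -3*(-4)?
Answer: -3110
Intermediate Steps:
b(Z, o) = 12
G(h) = -4 + h
m(d) = -8 + d (m(d) = -4 + (-4 + d) = -8 + d)
-3174 + m(6*b(-1, 1)) = -3174 + (-8 + 6*12) = -3174 + (-8 + 72) = -3174 + 64 = -3110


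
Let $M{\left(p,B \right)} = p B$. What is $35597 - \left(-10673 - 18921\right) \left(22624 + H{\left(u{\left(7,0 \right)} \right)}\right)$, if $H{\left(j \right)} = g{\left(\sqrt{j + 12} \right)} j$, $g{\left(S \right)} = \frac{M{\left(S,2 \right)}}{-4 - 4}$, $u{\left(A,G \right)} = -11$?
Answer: $\frac{1339303273}{2} \approx 6.6965 \cdot 10^{8}$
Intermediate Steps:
$M{\left(p,B \right)} = B p$
$g{\left(S \right)} = - \frac{S}{4}$ ($g{\left(S \right)} = \frac{2 S}{-4 - 4} = \frac{2 S}{-8} = 2 S \left(- \frac{1}{8}\right) = - \frac{S}{4}$)
$H{\left(j \right)} = - \frac{j \sqrt{12 + j}}{4}$ ($H{\left(j \right)} = - \frac{\sqrt{j + 12}}{4} j = - \frac{\sqrt{12 + j}}{4} j = - \frac{j \sqrt{12 + j}}{4}$)
$35597 - \left(-10673 - 18921\right) \left(22624 + H{\left(u{\left(7,0 \right)} \right)}\right) = 35597 - \left(-10673 - 18921\right) \left(22624 - - \frac{11 \sqrt{12 - 11}}{4}\right) = 35597 - - 29594 \left(22624 - - \frac{11 \sqrt{1}}{4}\right) = 35597 - - 29594 \left(22624 - \left(- \frac{11}{4}\right) 1\right) = 35597 - - 29594 \left(22624 + \frac{11}{4}\right) = 35597 - \left(-29594\right) \frac{90507}{4} = 35597 - - \frac{1339232079}{2} = 35597 + \frac{1339232079}{2} = \frac{1339303273}{2}$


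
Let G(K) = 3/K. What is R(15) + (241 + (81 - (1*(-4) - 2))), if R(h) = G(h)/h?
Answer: 24601/75 ≈ 328.01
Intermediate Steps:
R(h) = 3/h² (R(h) = (3/h)/h = 3/h²)
R(15) + (241 + (81 - (1*(-4) - 2))) = 3/15² + (241 + (81 - (1*(-4) - 2))) = 3*(1/225) + (241 + (81 - (-4 - 2))) = 1/75 + (241 + (81 - 1*(-6))) = 1/75 + (241 + (81 + 6)) = 1/75 + (241 + 87) = 1/75 + 328 = 24601/75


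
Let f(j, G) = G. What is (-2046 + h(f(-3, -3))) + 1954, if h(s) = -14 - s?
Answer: -103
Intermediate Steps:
(-2046 + h(f(-3, -3))) + 1954 = (-2046 + (-14 - 1*(-3))) + 1954 = (-2046 + (-14 + 3)) + 1954 = (-2046 - 11) + 1954 = -2057 + 1954 = -103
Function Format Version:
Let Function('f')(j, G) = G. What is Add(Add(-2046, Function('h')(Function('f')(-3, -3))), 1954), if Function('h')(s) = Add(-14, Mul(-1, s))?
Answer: -103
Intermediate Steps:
Add(Add(-2046, Function('h')(Function('f')(-3, -3))), 1954) = Add(Add(-2046, Add(-14, Mul(-1, -3))), 1954) = Add(Add(-2046, Add(-14, 3)), 1954) = Add(Add(-2046, -11), 1954) = Add(-2057, 1954) = -103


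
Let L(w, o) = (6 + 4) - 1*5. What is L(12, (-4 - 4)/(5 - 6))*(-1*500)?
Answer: -2500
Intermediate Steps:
L(w, o) = 5 (L(w, o) = 10 - 5 = 5)
L(12, (-4 - 4)/(5 - 6))*(-1*500) = 5*(-1*500) = 5*(-500) = -2500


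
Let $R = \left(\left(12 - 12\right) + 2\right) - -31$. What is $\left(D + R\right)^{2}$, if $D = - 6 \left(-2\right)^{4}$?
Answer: $3969$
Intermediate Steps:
$R = 33$ ($R = \left(0 + 2\right) + 31 = 2 + 31 = 33$)
$D = -96$ ($D = \left(-6\right) 16 = -96$)
$\left(D + R\right)^{2} = \left(-96 + 33\right)^{2} = \left(-63\right)^{2} = 3969$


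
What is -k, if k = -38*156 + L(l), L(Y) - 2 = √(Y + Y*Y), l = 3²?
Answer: 5926 - 3*√10 ≈ 5916.5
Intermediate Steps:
l = 9
L(Y) = 2 + √(Y + Y²) (L(Y) = 2 + √(Y + Y*Y) = 2 + √(Y + Y²))
k = -5926 + 3*√10 (k = -38*156 + (2 + √(9*(1 + 9))) = -5928 + (2 + √(9*10)) = -5928 + (2 + √90) = -5928 + (2 + 3*√10) = -5926 + 3*√10 ≈ -5916.5)
-k = -(-5926 + 3*√10) = 5926 - 3*√10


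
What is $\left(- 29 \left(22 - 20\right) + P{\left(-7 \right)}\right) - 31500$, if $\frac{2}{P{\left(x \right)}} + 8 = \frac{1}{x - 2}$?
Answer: $- \frac{2303752}{73} \approx -31558.0$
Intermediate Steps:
$P{\left(x \right)} = \frac{2}{-8 + \frac{1}{-2 + x}}$ ($P{\left(x \right)} = \frac{2}{-8 + \frac{1}{x - 2}} = \frac{2}{-8 + \frac{1}{-2 + x}}$)
$\left(- 29 \left(22 - 20\right) + P{\left(-7 \right)}\right) - 31500 = \left(- 29 \left(22 - 20\right) + \frac{2 \left(2 - -7\right)}{-17 + 8 \left(-7\right)}\right) - 31500 = \left(\left(-29\right) 2 + \frac{2 \left(2 + 7\right)}{-17 - 56}\right) - 31500 = \left(-58 + 2 \frac{1}{-73} \cdot 9\right) - 31500 = \left(-58 + 2 \left(- \frac{1}{73}\right) 9\right) - 31500 = \left(-58 - \frac{18}{73}\right) - 31500 = - \frac{4252}{73} - 31500 = - \frac{2303752}{73}$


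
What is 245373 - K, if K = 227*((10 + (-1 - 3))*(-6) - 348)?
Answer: 332541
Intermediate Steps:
K = -87168 (K = 227*((10 - 4)*(-6) - 348) = 227*(6*(-6) - 348) = 227*(-36 - 348) = 227*(-384) = -87168)
245373 - K = 245373 - 1*(-87168) = 245373 + 87168 = 332541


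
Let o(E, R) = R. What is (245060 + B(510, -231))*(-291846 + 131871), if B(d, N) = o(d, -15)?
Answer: -39201073875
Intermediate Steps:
B(d, N) = -15
(245060 + B(510, -231))*(-291846 + 131871) = (245060 - 15)*(-291846 + 131871) = 245045*(-159975) = -39201073875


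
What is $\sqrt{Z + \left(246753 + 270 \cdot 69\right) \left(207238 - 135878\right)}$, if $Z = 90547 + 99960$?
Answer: $11 \sqrt{156511747} \approx 1.3762 \cdot 10^{5}$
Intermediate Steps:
$Z = 190507$
$\sqrt{Z + \left(246753 + 270 \cdot 69\right) \left(207238 - 135878\right)} = \sqrt{190507 + \left(246753 + 270 \cdot 69\right) \left(207238 - 135878\right)} = \sqrt{190507 + \left(246753 + 18630\right) 71360} = \sqrt{190507 + 265383 \cdot 71360} = \sqrt{190507 + 18937730880} = \sqrt{18937921387} = 11 \sqrt{156511747}$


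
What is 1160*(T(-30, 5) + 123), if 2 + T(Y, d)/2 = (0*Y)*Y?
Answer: 138040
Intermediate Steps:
T(Y, d) = -4 (T(Y, d) = -4 + 2*((0*Y)*Y) = -4 + 2*(0*Y) = -4 + 2*0 = -4 + 0 = -4)
1160*(T(-30, 5) + 123) = 1160*(-4 + 123) = 1160*119 = 138040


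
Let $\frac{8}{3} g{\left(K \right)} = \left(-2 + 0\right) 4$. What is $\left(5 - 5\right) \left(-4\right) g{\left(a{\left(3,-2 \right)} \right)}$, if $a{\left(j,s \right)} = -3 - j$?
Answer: $0$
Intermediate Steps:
$g{\left(K \right)} = -3$ ($g{\left(K \right)} = \frac{3 \left(-2 + 0\right) 4}{8} = \frac{3 \left(\left(-2\right) 4\right)}{8} = \frac{3}{8} \left(-8\right) = -3$)
$\left(5 - 5\right) \left(-4\right) g{\left(a{\left(3,-2 \right)} \right)} = \left(5 - 5\right) \left(-4\right) \left(-3\right) = 0 \left(-4\right) \left(-3\right) = 0 \left(-3\right) = 0$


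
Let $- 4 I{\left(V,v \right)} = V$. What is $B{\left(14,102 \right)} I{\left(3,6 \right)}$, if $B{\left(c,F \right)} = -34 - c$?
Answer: $36$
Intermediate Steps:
$I{\left(V,v \right)} = - \frac{V}{4}$
$B{\left(14,102 \right)} I{\left(3,6 \right)} = \left(-34 - 14\right) \left(\left(- \frac{1}{4}\right) 3\right) = \left(-34 - 14\right) \left(- \frac{3}{4}\right) = \left(-48\right) \left(- \frac{3}{4}\right) = 36$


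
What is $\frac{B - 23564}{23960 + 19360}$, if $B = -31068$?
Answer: $- \frac{6829}{5415} \approx -1.2611$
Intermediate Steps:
$\frac{B - 23564}{23960 + 19360} = \frac{-31068 - 23564}{23960 + 19360} = - \frac{54632}{43320} = \left(-54632\right) \frac{1}{43320} = - \frac{6829}{5415}$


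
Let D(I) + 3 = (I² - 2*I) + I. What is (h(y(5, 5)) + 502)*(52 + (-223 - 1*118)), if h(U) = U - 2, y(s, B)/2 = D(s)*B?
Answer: -193630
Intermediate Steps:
D(I) = -3 + I² - I (D(I) = -3 + ((I² - 2*I) + I) = -3 + (I² - I) = -3 + I² - I)
y(s, B) = 2*B*(-3 + s² - s) (y(s, B) = 2*((-3 + s² - s)*B) = 2*(B*(-3 + s² - s)) = 2*B*(-3 + s² - s))
h(U) = -2 + U
(h(y(5, 5)) + 502)*(52 + (-223 - 1*118)) = ((-2 + 2*5*(-3 + 5² - 1*5)) + 502)*(52 + (-223 - 1*118)) = ((-2 + 2*5*(-3 + 25 - 5)) + 502)*(52 + (-223 - 118)) = ((-2 + 2*5*17) + 502)*(52 - 341) = ((-2 + 170) + 502)*(-289) = (168 + 502)*(-289) = 670*(-289) = -193630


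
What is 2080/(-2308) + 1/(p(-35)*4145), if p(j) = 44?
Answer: -94837023/105233260 ≈ -0.90121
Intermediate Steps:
2080/(-2308) + 1/(p(-35)*4145) = 2080/(-2308) + 1/(44*4145) = 2080*(-1/2308) + (1/44)*(1/4145) = -520/577 + 1/182380 = -94837023/105233260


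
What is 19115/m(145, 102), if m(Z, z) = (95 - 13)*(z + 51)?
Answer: 19115/12546 ≈ 1.5236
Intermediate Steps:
m(Z, z) = 4182 + 82*z (m(Z, z) = 82*(51 + z) = 4182 + 82*z)
19115/m(145, 102) = 19115/(4182 + 82*102) = 19115/(4182 + 8364) = 19115/12546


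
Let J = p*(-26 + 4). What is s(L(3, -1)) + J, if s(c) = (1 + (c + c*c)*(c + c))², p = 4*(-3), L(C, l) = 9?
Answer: 2627905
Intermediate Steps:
p = -12
J = 264 (J = -12*(-26 + 4) = -12*(-22) = 264)
s(c) = (1 + 2*c*(c + c²))² (s(c) = (1 + (c + c²)*(2*c))² = (1 + 2*c*(c + c²))²)
s(L(3, -1)) + J = (1 + 2*9² + 2*9³)² + 264 = (1 + 2*81 + 2*729)² + 264 = (1 + 162 + 1458)² + 264 = 1621² + 264 = 2627641 + 264 = 2627905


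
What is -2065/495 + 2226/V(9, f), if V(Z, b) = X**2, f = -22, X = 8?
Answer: 96971/3168 ≈ 30.610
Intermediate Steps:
V(Z, b) = 64 (V(Z, b) = 8**2 = 64)
-2065/495 + 2226/V(9, f) = -2065/495 + 2226/64 = -2065*1/495 + 2226*(1/64) = -413/99 + 1113/32 = 96971/3168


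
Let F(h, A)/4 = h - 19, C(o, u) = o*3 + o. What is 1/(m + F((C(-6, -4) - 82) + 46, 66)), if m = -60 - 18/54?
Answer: -3/1129 ≈ -0.0026572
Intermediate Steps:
C(o, u) = 4*o (C(o, u) = 3*o + o = 4*o)
F(h, A) = -76 + 4*h (F(h, A) = 4*(h - 19) = 4*(-19 + h) = -76 + 4*h)
m = -181/3 (m = -60 + (1/54)*(-18) = -60 - ⅓ = -181/3 ≈ -60.333)
1/(m + F((C(-6, -4) - 82) + 46, 66)) = 1/(-181/3 + (-76 + 4*((4*(-6) - 82) + 46))) = 1/(-181/3 + (-76 + 4*((-24 - 82) + 46))) = 1/(-181/3 + (-76 + 4*(-106 + 46))) = 1/(-181/3 + (-76 + 4*(-60))) = 1/(-181/3 + (-76 - 240)) = 1/(-181/3 - 316) = 1/(-1129/3) = -3/1129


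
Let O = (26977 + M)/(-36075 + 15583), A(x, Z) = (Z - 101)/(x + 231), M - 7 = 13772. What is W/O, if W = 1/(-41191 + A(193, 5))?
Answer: 271519/22243962515 ≈ 1.2206e-5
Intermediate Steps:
M = 13779 (M = 7 + 13772 = 13779)
A(x, Z) = (-101 + Z)/(231 + x)
O = -10189/5123 (O = (26977 + 13779)/(-36075 + 15583) = 40756/(-20492) = 40756*(-1/20492) = -10189/5123 ≈ -1.9889)
W = -53/2183135 (W = 1/(-41191 + (-101 + 5)/(231 + 193)) = 1/(-41191 - 96/424) = 1/(-41191 + (1/424)*(-96)) = 1/(-41191 - 12/53) = 1/(-2183135/53) = -53/2183135 ≈ -2.4277e-5)
W/O = -53/(2183135*(-10189/5123)) = -53/2183135*(-5123/10189) = 271519/22243962515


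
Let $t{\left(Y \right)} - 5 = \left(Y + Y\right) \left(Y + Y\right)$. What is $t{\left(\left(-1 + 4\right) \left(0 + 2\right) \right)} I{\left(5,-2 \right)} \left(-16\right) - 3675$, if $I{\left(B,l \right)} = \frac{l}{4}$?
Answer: $-2483$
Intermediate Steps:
$I{\left(B,l \right)} = \frac{l}{4}$ ($I{\left(B,l \right)} = l \frac{1}{4} = \frac{l}{4}$)
$t{\left(Y \right)} = 5 + 4 Y^{2}$ ($t{\left(Y \right)} = 5 + \left(Y + Y\right) \left(Y + Y\right) = 5 + 2 Y 2 Y = 5 + 4 Y^{2}$)
$t{\left(\left(-1 + 4\right) \left(0 + 2\right) \right)} I{\left(5,-2 \right)} \left(-16\right) - 3675 = \left(5 + 4 \left(\left(-1 + 4\right) \left(0 + 2\right)\right)^{2}\right) \frac{1}{4} \left(-2\right) \left(-16\right) - 3675 = \left(5 + 4 \left(3 \cdot 2\right)^{2}\right) \left(- \frac{1}{2}\right) \left(-16\right) - 3675 = \left(5 + 4 \cdot 6^{2}\right) \left(- \frac{1}{2}\right) \left(-16\right) - 3675 = \left(5 + 4 \cdot 36\right) \left(- \frac{1}{2}\right) \left(-16\right) - 3675 = \left(5 + 144\right) \left(- \frac{1}{2}\right) \left(-16\right) - 3675 = 149 \left(- \frac{1}{2}\right) \left(-16\right) - 3675 = \left(- \frac{149}{2}\right) \left(-16\right) - 3675 = 1192 - 3675 = -2483$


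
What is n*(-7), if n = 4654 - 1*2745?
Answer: -13363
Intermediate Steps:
n = 1909 (n = 4654 - 2745 = 1909)
n*(-7) = 1909*(-7) = -13363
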